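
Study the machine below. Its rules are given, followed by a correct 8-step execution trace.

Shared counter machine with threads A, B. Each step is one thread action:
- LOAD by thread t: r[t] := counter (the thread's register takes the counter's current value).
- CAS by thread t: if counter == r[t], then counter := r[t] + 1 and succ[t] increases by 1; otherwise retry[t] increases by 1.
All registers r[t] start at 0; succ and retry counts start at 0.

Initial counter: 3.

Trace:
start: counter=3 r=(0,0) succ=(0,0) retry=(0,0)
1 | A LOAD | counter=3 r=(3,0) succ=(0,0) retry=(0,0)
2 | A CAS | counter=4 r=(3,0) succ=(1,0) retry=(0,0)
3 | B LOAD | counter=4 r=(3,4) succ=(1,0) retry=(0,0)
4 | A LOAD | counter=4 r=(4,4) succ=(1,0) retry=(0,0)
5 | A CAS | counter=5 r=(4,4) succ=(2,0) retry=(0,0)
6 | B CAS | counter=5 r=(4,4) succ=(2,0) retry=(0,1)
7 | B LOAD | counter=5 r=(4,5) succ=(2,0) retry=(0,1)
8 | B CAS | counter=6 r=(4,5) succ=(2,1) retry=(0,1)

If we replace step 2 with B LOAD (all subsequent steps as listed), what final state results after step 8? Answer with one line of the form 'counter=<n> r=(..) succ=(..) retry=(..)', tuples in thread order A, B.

(re-executing from step 2 with the substitution; state before step 2: counter=3 r=(3,0) succ=(0,0) retry=(0,0))
2 | B LOAD | counter=3 r=(3,3) succ=(0,0) retry=(0,0)
3 | B LOAD | counter=3 r=(3,3) succ=(0,0) retry=(0,0)
4 | A LOAD | counter=3 r=(3,3) succ=(0,0) retry=(0,0)
5 | A CAS | counter=4 r=(3,3) succ=(1,0) retry=(0,0)
6 | B CAS | counter=4 r=(3,3) succ=(1,0) retry=(0,1)
7 | B LOAD | counter=4 r=(3,4) succ=(1,0) retry=(0,1)
8 | B CAS | counter=5 r=(3,4) succ=(1,1) retry=(0,1)

counter=5 r=(3,4) succ=(1,1) retry=(0,1)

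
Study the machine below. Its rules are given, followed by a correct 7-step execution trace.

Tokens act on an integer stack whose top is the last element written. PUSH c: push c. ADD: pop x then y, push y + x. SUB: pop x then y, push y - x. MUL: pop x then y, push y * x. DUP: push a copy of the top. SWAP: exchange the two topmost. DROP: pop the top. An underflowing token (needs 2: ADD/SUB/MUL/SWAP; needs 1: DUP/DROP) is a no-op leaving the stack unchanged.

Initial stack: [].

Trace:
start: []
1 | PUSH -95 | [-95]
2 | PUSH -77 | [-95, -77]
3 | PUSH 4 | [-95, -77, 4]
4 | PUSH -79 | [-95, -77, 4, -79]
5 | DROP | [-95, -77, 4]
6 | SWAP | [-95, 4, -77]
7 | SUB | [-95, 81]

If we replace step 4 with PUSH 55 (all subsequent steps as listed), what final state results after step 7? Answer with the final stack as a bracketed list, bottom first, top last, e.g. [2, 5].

(re-executing from step 4 with the substitution; state before step 4: [-95, -77, 4])
4 | PUSH 55 | [-95, -77, 4, 55]
5 | DROP | [-95, -77, 4]
6 | SWAP | [-95, 4, -77]
7 | SUB | [-95, 81]

[-95, 81]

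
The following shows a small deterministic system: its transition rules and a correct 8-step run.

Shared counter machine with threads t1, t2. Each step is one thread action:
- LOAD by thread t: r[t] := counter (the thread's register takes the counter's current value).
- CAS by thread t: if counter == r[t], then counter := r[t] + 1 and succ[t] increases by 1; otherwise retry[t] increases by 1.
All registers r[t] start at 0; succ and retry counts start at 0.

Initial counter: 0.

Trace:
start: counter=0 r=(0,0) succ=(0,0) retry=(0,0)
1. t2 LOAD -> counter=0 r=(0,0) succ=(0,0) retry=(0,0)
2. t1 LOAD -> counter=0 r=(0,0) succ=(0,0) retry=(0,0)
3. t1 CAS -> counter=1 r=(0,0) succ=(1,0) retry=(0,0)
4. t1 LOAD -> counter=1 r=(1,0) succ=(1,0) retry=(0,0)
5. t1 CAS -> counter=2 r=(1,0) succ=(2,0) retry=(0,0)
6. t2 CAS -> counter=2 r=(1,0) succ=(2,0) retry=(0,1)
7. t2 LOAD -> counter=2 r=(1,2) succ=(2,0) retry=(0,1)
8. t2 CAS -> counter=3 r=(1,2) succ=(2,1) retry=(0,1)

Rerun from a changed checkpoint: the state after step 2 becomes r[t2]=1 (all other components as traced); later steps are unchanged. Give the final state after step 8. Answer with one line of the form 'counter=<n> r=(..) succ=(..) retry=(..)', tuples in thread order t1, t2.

counter=3 r=(1,2) succ=(2,1) retry=(0,1)

state after step 2 := counter=0 r=(0,1) succ=(0,0) retry=(0,0)
3. t1 CAS -> counter=1 r=(0,1) succ=(1,0) retry=(0,0)
4. t1 LOAD -> counter=1 r=(1,1) succ=(1,0) retry=(0,0)
5. t1 CAS -> counter=2 r=(1,1) succ=(2,0) retry=(0,0)
6. t2 CAS -> counter=2 r=(1,1) succ=(2,0) retry=(0,1)
7. t2 LOAD -> counter=2 r=(1,2) succ=(2,0) retry=(0,1)
8. t2 CAS -> counter=3 r=(1,2) succ=(2,1) retry=(0,1)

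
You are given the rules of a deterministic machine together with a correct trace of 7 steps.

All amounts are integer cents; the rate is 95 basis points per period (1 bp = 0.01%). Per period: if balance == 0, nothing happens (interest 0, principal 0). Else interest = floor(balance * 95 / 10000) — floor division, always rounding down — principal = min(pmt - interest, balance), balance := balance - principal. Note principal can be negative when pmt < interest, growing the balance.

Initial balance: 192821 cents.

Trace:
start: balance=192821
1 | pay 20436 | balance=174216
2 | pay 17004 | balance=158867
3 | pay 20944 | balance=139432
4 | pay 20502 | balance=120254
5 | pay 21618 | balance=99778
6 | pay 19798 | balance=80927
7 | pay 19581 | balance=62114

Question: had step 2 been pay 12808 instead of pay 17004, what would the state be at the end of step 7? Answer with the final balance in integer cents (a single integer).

(re-executing from step 2 with the substitution; state before step 2: balance=174216)
2 | pay 12808 | balance=163063
3 | pay 20944 | balance=143668
4 | pay 20502 | balance=124530
5 | pay 21618 | balance=104095
6 | pay 19798 | balance=85285
7 | pay 19581 | balance=66514

66514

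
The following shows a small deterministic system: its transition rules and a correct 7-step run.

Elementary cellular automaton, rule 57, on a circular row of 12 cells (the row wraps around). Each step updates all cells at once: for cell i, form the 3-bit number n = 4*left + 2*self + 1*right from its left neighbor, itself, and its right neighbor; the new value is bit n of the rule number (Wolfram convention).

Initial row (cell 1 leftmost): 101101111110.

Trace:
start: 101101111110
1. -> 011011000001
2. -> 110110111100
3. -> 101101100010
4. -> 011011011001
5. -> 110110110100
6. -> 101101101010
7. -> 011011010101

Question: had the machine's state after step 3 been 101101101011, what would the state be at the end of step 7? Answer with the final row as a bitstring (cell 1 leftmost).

state after step 3 := 101101101011
4. -> 011011010110
5. -> 010110101101
6. -> 101101011010
7. -> 011010110101

011010110101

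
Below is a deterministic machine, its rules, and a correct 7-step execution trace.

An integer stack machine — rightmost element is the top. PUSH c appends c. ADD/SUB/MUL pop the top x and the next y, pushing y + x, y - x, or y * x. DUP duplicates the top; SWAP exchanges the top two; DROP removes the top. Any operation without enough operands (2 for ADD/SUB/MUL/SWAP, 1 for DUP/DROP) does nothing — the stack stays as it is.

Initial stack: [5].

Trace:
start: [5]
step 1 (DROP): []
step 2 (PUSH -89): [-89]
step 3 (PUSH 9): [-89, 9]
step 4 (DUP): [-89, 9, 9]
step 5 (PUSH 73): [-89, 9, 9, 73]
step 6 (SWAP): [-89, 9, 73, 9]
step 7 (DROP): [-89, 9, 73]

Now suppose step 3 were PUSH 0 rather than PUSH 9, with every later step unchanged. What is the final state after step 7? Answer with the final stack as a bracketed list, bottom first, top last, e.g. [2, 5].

(re-executing from step 3 with the substitution; state before step 3: [-89])
step 3 (PUSH 0): [-89, 0]
step 4 (DUP): [-89, 0, 0]
step 5 (PUSH 73): [-89, 0, 0, 73]
step 6 (SWAP): [-89, 0, 73, 0]
step 7 (DROP): [-89, 0, 73]

[-89, 0, 73]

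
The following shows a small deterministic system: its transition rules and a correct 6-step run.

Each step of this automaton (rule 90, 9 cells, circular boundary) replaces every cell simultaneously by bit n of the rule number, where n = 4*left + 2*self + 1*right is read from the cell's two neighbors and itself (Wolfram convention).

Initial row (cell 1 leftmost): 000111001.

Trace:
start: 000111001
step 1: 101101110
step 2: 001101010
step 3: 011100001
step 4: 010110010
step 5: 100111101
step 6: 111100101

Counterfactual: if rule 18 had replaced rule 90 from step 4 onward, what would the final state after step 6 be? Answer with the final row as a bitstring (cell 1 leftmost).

101000000

(re-executing steps 4..6 under rule 18; state before step 4: 011100001)
step 4: 000010010
step 5: 000101101
step 6: 101000000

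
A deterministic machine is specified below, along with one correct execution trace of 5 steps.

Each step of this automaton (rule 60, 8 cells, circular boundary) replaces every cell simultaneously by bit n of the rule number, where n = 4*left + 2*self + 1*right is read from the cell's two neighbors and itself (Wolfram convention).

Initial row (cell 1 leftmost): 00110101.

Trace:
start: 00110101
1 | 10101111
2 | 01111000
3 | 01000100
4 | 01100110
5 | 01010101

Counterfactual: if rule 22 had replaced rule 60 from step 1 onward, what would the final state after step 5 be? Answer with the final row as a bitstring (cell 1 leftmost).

(re-executing steps 1..5 under rule 22; state before step 1: 00110101)
1 | 11000101
2 | 00101100
3 | 01100010
4 | 10010111
5 | 01110000

01110000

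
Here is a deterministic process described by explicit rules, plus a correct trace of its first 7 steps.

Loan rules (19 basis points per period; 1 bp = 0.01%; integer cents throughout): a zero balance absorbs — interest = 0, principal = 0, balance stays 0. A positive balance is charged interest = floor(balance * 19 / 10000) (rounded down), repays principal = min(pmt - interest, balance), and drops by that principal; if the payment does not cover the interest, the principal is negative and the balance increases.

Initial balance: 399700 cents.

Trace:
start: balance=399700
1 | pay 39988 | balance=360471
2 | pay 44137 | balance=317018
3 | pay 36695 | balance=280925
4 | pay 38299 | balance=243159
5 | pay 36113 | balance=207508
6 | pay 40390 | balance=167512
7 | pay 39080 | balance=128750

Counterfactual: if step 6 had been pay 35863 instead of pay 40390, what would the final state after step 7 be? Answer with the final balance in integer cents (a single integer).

(re-executing from step 6 with the substitution; state before step 6: balance=207508)
6 | pay 35863 | balance=172039
7 | pay 39080 | balance=133285

133285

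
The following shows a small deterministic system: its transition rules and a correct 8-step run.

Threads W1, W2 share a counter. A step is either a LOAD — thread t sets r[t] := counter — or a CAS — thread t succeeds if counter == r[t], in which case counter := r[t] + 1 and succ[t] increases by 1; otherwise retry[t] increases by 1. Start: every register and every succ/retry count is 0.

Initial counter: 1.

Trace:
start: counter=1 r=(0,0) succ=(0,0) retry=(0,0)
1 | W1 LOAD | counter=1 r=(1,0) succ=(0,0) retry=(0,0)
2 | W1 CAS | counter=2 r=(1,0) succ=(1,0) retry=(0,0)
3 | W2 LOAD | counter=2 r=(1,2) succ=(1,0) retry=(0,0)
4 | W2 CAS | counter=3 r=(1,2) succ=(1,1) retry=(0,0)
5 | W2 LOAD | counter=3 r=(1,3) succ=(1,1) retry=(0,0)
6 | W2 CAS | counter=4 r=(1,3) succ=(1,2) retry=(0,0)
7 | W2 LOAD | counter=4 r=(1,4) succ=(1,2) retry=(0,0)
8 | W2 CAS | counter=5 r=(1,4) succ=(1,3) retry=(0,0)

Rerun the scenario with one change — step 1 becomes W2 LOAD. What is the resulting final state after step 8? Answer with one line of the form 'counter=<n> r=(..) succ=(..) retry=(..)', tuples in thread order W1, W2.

(re-executing from step 1 with the substitution; state before step 1: counter=1 r=(0,0) succ=(0,0) retry=(0,0))
1 | W2 LOAD | counter=1 r=(0,1) succ=(0,0) retry=(0,0)
2 | W1 CAS | counter=1 r=(0,1) succ=(0,0) retry=(1,0)
3 | W2 LOAD | counter=1 r=(0,1) succ=(0,0) retry=(1,0)
4 | W2 CAS | counter=2 r=(0,1) succ=(0,1) retry=(1,0)
5 | W2 LOAD | counter=2 r=(0,2) succ=(0,1) retry=(1,0)
6 | W2 CAS | counter=3 r=(0,2) succ=(0,2) retry=(1,0)
7 | W2 LOAD | counter=3 r=(0,3) succ=(0,2) retry=(1,0)
8 | W2 CAS | counter=4 r=(0,3) succ=(0,3) retry=(1,0)

counter=4 r=(0,3) succ=(0,3) retry=(1,0)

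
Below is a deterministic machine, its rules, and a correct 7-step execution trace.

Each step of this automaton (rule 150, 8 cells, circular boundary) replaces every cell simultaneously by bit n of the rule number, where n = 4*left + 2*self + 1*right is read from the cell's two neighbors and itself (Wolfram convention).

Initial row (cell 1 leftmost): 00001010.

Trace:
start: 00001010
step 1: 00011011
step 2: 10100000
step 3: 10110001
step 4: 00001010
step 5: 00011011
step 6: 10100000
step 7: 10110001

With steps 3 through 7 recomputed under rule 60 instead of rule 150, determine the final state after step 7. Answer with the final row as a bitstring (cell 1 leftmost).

11111111

(re-executing steps 3..7 under rule 60; state before step 3: 10100000)
step 3: 11110000
step 4: 10001000
step 5: 11001100
step 6: 10101010
step 7: 11111111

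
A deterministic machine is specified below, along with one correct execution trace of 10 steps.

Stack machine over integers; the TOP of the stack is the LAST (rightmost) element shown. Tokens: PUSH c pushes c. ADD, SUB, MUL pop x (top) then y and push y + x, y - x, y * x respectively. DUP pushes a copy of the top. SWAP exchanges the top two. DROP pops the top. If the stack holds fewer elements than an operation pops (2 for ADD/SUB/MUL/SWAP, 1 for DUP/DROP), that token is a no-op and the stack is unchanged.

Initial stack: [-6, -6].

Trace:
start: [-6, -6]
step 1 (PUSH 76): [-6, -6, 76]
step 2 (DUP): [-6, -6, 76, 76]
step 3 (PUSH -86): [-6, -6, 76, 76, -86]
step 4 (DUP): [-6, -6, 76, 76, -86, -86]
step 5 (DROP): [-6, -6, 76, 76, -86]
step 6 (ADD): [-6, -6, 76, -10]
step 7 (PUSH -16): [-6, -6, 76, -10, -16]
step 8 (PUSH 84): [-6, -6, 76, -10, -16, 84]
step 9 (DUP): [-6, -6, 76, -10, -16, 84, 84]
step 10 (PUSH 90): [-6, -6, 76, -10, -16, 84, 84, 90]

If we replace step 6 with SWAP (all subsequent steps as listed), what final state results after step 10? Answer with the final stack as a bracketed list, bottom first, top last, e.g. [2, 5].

[-6, -6, 76, -86, 76, -16, 84, 84, 90]

(re-executing from step 6 with the substitution; state before step 6: [-6, -6, 76, 76, -86])
step 6 (SWAP): [-6, -6, 76, -86, 76]
step 7 (PUSH -16): [-6, -6, 76, -86, 76, -16]
step 8 (PUSH 84): [-6, -6, 76, -86, 76, -16, 84]
step 9 (DUP): [-6, -6, 76, -86, 76, -16, 84, 84]
step 10 (PUSH 90): [-6, -6, 76, -86, 76, -16, 84, 84, 90]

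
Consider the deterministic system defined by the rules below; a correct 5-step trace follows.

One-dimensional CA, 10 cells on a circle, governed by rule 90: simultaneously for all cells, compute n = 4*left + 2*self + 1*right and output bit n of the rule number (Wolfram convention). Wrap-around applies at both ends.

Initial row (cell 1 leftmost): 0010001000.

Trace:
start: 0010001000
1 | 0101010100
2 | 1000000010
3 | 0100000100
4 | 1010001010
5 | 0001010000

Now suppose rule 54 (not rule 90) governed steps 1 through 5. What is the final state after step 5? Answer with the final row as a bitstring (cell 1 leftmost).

0111011100

(re-executing steps 1..5 under rule 54; state before step 1: 0010001000)
1 | 0111011100
2 | 1000100010
3 | 1101110111
4 | 0010001000
5 | 0111011100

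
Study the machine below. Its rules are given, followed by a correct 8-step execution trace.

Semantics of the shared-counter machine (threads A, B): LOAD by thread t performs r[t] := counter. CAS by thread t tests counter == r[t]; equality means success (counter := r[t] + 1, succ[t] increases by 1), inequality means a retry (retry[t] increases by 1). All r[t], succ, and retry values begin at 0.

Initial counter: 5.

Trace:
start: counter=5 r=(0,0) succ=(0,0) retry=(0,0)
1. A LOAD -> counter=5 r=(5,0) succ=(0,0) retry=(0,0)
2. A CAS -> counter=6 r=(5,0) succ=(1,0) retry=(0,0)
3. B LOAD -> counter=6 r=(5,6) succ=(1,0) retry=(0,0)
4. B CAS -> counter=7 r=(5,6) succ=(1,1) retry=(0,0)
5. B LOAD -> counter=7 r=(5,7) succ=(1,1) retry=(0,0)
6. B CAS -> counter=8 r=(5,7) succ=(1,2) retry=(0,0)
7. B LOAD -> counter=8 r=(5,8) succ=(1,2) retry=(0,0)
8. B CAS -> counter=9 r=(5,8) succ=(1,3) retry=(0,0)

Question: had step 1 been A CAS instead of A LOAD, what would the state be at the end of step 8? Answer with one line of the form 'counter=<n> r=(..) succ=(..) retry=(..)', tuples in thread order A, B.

(re-executing from step 1 with the substitution; state before step 1: counter=5 r=(0,0) succ=(0,0) retry=(0,0))
1. A CAS -> counter=5 r=(0,0) succ=(0,0) retry=(1,0)
2. A CAS -> counter=5 r=(0,0) succ=(0,0) retry=(2,0)
3. B LOAD -> counter=5 r=(0,5) succ=(0,0) retry=(2,0)
4. B CAS -> counter=6 r=(0,5) succ=(0,1) retry=(2,0)
5. B LOAD -> counter=6 r=(0,6) succ=(0,1) retry=(2,0)
6. B CAS -> counter=7 r=(0,6) succ=(0,2) retry=(2,0)
7. B LOAD -> counter=7 r=(0,7) succ=(0,2) retry=(2,0)
8. B CAS -> counter=8 r=(0,7) succ=(0,3) retry=(2,0)

counter=8 r=(0,7) succ=(0,3) retry=(2,0)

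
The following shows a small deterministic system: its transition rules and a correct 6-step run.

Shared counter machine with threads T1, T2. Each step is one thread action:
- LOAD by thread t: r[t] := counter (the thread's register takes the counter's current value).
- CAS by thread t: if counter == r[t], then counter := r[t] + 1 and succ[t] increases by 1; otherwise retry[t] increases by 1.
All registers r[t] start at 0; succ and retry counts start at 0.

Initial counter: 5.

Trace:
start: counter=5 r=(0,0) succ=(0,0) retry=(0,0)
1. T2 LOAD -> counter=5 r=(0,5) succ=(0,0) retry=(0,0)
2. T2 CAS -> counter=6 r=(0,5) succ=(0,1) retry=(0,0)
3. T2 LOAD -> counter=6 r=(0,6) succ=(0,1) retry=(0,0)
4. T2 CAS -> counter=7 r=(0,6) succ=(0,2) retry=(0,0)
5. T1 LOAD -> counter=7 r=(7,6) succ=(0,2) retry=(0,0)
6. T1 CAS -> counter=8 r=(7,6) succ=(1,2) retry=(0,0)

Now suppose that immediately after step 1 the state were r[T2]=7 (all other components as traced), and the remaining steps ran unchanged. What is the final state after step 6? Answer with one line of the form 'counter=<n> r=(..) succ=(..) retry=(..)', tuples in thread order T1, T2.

counter=7 r=(6,5) succ=(1,1) retry=(0,1)

state after step 1 := counter=5 r=(0,7) succ=(0,0) retry=(0,0)
2. T2 CAS -> counter=5 r=(0,7) succ=(0,0) retry=(0,1)
3. T2 LOAD -> counter=5 r=(0,5) succ=(0,0) retry=(0,1)
4. T2 CAS -> counter=6 r=(0,5) succ=(0,1) retry=(0,1)
5. T1 LOAD -> counter=6 r=(6,5) succ=(0,1) retry=(0,1)
6. T1 CAS -> counter=7 r=(6,5) succ=(1,1) retry=(0,1)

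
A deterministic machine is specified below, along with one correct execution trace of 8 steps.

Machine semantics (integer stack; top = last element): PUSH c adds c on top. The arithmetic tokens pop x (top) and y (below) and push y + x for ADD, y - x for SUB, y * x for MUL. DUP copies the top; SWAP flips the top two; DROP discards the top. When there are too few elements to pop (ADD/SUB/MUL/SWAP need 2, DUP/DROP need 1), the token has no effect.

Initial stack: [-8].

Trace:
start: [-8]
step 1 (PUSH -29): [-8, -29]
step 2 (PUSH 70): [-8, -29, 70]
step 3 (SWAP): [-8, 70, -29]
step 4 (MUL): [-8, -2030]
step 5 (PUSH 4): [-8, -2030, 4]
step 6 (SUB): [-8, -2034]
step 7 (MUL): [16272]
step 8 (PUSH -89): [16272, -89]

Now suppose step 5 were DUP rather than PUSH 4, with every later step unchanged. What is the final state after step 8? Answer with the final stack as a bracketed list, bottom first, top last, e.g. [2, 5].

[0, -89]

(re-executing from step 5 with the substitution; state before step 5: [-8, -2030])
step 5 (DUP): [-8, -2030, -2030]
step 6 (SUB): [-8, 0]
step 7 (MUL): [0]
step 8 (PUSH -89): [0, -89]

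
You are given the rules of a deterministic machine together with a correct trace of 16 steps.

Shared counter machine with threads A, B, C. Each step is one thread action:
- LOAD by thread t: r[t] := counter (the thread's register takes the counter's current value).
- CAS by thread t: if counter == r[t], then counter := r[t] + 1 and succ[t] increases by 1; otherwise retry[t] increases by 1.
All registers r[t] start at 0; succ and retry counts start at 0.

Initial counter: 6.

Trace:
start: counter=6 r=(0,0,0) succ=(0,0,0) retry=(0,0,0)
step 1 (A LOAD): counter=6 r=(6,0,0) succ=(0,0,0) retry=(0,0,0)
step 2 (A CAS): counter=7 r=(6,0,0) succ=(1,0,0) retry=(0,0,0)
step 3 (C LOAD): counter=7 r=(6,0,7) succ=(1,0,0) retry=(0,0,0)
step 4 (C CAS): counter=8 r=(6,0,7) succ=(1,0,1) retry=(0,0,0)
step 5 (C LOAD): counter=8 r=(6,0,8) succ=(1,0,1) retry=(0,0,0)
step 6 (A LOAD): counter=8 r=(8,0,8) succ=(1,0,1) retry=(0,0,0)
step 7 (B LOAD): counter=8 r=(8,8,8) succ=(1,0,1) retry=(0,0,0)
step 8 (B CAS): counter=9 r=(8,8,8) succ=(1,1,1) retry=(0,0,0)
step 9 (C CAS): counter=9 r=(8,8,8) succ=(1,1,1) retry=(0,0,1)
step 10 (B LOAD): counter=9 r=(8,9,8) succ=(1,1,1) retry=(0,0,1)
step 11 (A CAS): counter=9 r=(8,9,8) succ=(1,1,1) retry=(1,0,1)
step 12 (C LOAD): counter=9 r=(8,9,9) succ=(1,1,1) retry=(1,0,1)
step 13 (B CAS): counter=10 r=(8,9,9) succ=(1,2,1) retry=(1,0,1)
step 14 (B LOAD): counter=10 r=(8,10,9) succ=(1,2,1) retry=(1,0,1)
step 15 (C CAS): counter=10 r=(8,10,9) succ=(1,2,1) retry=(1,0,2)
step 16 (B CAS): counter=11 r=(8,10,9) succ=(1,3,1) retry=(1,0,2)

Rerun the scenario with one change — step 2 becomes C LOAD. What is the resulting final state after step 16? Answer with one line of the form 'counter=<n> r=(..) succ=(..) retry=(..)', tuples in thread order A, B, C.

(re-executing from step 2 with the substitution; state before step 2: counter=6 r=(6,0,0) succ=(0,0,0) retry=(0,0,0))
step 2 (C LOAD): counter=6 r=(6,0,6) succ=(0,0,0) retry=(0,0,0)
step 3 (C LOAD): counter=6 r=(6,0,6) succ=(0,0,0) retry=(0,0,0)
step 4 (C CAS): counter=7 r=(6,0,6) succ=(0,0,1) retry=(0,0,0)
step 5 (C LOAD): counter=7 r=(6,0,7) succ=(0,0,1) retry=(0,0,0)
step 6 (A LOAD): counter=7 r=(7,0,7) succ=(0,0,1) retry=(0,0,0)
step 7 (B LOAD): counter=7 r=(7,7,7) succ=(0,0,1) retry=(0,0,0)
step 8 (B CAS): counter=8 r=(7,7,7) succ=(0,1,1) retry=(0,0,0)
step 9 (C CAS): counter=8 r=(7,7,7) succ=(0,1,1) retry=(0,0,1)
step 10 (B LOAD): counter=8 r=(7,8,7) succ=(0,1,1) retry=(0,0,1)
step 11 (A CAS): counter=8 r=(7,8,7) succ=(0,1,1) retry=(1,0,1)
step 12 (C LOAD): counter=8 r=(7,8,8) succ=(0,1,1) retry=(1,0,1)
step 13 (B CAS): counter=9 r=(7,8,8) succ=(0,2,1) retry=(1,0,1)
step 14 (B LOAD): counter=9 r=(7,9,8) succ=(0,2,1) retry=(1,0,1)
step 15 (C CAS): counter=9 r=(7,9,8) succ=(0,2,1) retry=(1,0,2)
step 16 (B CAS): counter=10 r=(7,9,8) succ=(0,3,1) retry=(1,0,2)

counter=10 r=(7,9,8) succ=(0,3,1) retry=(1,0,2)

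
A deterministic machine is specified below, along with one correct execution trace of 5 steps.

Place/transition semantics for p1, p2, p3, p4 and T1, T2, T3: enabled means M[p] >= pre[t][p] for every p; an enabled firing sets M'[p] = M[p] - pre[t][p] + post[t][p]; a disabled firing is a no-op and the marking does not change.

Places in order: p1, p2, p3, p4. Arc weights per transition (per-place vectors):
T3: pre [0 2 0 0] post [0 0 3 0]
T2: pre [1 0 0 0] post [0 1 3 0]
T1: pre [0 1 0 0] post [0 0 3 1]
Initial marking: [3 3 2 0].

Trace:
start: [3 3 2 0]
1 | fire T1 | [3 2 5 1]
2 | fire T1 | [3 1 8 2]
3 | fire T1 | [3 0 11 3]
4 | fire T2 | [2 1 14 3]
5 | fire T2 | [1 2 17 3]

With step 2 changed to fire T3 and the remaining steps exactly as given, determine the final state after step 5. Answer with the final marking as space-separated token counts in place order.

1 2 14 1

(re-executing from step 2 with the substitution; state before step 2: [3 2 5 1])
2 | fire T3 | [3 0 8 1]
3 | fire T1 | [3 0 8 1]
4 | fire T2 | [2 1 11 1]
5 | fire T2 | [1 2 14 1]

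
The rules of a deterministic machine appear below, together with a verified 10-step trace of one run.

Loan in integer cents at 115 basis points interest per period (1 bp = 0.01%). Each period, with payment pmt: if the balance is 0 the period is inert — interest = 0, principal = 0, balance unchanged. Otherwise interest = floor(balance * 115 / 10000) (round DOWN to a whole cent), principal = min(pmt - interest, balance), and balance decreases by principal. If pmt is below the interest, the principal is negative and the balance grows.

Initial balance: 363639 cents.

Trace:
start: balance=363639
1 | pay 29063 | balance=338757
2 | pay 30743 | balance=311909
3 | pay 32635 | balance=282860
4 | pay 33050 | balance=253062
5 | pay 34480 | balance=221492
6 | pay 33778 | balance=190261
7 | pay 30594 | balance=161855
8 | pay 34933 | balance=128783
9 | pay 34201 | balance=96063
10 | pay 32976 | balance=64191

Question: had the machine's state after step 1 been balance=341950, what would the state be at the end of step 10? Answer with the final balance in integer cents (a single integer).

67729

state after step 1 := balance=341950
2 | pay 30743 | balance=315139
3 | pay 32635 | balance=286128
4 | pay 33050 | balance=256368
5 | pay 34480 | balance=224836
6 | pay 33778 | balance=193643
7 | pay 30594 | balance=165275
8 | pay 34933 | balance=132242
9 | pay 34201 | balance=99561
10 | pay 32976 | balance=67729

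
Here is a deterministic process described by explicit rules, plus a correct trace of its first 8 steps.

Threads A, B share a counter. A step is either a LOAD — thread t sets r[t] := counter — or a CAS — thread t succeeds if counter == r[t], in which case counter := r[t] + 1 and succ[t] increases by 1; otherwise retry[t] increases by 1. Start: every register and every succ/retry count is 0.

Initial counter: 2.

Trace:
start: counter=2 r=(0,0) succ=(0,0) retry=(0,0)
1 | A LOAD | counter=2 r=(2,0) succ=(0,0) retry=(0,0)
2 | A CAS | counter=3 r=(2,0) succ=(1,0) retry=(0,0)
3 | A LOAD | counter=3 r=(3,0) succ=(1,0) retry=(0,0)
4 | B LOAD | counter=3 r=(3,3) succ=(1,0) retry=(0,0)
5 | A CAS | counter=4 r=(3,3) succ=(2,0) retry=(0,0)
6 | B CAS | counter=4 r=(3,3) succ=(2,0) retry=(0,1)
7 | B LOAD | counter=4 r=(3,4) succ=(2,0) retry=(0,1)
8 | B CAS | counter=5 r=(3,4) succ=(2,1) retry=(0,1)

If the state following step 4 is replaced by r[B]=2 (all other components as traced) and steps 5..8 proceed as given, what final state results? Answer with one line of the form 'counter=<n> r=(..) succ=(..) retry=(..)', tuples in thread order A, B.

state after step 4 := counter=3 r=(3,2) succ=(1,0) retry=(0,0)
5 | A CAS | counter=4 r=(3,2) succ=(2,0) retry=(0,0)
6 | B CAS | counter=4 r=(3,2) succ=(2,0) retry=(0,1)
7 | B LOAD | counter=4 r=(3,4) succ=(2,0) retry=(0,1)
8 | B CAS | counter=5 r=(3,4) succ=(2,1) retry=(0,1)

counter=5 r=(3,4) succ=(2,1) retry=(0,1)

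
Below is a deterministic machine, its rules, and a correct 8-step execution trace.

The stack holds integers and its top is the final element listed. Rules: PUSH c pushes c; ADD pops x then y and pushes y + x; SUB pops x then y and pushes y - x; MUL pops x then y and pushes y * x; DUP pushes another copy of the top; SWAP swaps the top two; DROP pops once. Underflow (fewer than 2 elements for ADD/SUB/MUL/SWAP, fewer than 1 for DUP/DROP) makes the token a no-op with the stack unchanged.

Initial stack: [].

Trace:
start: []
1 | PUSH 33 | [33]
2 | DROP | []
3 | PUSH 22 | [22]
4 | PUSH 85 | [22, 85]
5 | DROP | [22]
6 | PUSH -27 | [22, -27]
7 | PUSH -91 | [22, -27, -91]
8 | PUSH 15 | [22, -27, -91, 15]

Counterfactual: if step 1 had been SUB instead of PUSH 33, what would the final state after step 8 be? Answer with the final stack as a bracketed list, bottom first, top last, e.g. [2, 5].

(re-executing from step 1 with the substitution; state before step 1: [])
1 | SUB | []
2 | DROP | []
3 | PUSH 22 | [22]
4 | PUSH 85 | [22, 85]
5 | DROP | [22]
6 | PUSH -27 | [22, -27]
7 | PUSH -91 | [22, -27, -91]
8 | PUSH 15 | [22, -27, -91, 15]

[22, -27, -91, 15]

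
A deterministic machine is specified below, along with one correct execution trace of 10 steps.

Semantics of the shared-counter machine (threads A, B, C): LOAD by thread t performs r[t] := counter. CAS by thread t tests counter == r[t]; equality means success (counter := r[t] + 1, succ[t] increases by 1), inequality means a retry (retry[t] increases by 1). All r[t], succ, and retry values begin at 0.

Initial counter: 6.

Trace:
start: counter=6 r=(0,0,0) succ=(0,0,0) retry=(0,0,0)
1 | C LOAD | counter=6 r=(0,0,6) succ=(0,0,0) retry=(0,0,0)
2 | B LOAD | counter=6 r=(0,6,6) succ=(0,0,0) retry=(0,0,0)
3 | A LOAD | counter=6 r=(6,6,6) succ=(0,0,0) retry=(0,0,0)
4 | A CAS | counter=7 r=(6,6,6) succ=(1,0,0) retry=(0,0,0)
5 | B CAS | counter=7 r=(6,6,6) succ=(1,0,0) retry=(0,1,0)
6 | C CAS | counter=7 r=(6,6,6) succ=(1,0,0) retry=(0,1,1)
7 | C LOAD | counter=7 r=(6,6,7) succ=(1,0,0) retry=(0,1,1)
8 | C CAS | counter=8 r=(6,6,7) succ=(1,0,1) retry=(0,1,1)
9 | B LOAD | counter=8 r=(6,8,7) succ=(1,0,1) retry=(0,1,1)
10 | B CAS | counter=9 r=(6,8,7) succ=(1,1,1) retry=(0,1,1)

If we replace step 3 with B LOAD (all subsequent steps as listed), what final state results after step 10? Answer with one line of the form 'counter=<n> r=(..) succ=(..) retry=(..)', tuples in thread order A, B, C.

(re-executing from step 3 with the substitution; state before step 3: counter=6 r=(0,6,6) succ=(0,0,0) retry=(0,0,0))
3 | B LOAD | counter=6 r=(0,6,6) succ=(0,0,0) retry=(0,0,0)
4 | A CAS | counter=6 r=(0,6,6) succ=(0,0,0) retry=(1,0,0)
5 | B CAS | counter=7 r=(0,6,6) succ=(0,1,0) retry=(1,0,0)
6 | C CAS | counter=7 r=(0,6,6) succ=(0,1,0) retry=(1,0,1)
7 | C LOAD | counter=7 r=(0,6,7) succ=(0,1,0) retry=(1,0,1)
8 | C CAS | counter=8 r=(0,6,7) succ=(0,1,1) retry=(1,0,1)
9 | B LOAD | counter=8 r=(0,8,7) succ=(0,1,1) retry=(1,0,1)
10 | B CAS | counter=9 r=(0,8,7) succ=(0,2,1) retry=(1,0,1)

counter=9 r=(0,8,7) succ=(0,2,1) retry=(1,0,1)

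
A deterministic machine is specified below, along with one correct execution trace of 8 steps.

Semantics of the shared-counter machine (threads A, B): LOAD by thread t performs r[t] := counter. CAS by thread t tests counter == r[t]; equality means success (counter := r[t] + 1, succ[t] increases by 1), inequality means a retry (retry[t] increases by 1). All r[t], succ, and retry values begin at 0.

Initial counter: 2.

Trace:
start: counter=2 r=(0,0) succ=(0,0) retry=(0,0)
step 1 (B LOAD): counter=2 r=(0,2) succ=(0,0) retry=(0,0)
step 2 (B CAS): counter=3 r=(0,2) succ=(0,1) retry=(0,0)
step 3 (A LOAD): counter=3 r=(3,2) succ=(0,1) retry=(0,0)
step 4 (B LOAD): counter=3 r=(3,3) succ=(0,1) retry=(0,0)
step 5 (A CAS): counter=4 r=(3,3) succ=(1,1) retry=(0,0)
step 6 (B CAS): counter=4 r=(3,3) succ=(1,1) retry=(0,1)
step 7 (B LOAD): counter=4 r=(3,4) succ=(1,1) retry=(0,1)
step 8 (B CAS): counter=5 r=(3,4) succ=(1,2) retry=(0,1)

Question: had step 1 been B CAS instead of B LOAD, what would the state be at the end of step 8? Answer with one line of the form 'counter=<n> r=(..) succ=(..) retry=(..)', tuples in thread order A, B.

counter=4 r=(2,3) succ=(1,1) retry=(0,3)

(re-executing from step 1 with the substitution; state before step 1: counter=2 r=(0,0) succ=(0,0) retry=(0,0))
step 1 (B CAS): counter=2 r=(0,0) succ=(0,0) retry=(0,1)
step 2 (B CAS): counter=2 r=(0,0) succ=(0,0) retry=(0,2)
step 3 (A LOAD): counter=2 r=(2,0) succ=(0,0) retry=(0,2)
step 4 (B LOAD): counter=2 r=(2,2) succ=(0,0) retry=(0,2)
step 5 (A CAS): counter=3 r=(2,2) succ=(1,0) retry=(0,2)
step 6 (B CAS): counter=3 r=(2,2) succ=(1,0) retry=(0,3)
step 7 (B LOAD): counter=3 r=(2,3) succ=(1,0) retry=(0,3)
step 8 (B CAS): counter=4 r=(2,3) succ=(1,1) retry=(0,3)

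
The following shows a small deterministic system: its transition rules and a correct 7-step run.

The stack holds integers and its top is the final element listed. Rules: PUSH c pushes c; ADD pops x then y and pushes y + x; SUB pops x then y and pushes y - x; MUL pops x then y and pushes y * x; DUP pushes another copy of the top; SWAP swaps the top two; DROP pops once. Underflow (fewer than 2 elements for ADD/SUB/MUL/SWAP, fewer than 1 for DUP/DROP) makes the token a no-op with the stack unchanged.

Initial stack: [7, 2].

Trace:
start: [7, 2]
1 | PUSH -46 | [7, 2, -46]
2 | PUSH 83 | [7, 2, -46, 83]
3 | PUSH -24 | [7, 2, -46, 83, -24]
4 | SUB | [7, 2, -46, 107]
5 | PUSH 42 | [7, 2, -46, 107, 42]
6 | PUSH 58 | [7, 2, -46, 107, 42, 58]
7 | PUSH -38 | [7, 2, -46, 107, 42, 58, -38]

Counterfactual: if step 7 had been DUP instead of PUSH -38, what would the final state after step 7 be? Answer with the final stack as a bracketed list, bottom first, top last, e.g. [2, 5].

(re-executing from step 7 with the substitution; state before step 7: [7, 2, -46, 107, 42, 58])
7 | DUP | [7, 2, -46, 107, 42, 58, 58]

[7, 2, -46, 107, 42, 58, 58]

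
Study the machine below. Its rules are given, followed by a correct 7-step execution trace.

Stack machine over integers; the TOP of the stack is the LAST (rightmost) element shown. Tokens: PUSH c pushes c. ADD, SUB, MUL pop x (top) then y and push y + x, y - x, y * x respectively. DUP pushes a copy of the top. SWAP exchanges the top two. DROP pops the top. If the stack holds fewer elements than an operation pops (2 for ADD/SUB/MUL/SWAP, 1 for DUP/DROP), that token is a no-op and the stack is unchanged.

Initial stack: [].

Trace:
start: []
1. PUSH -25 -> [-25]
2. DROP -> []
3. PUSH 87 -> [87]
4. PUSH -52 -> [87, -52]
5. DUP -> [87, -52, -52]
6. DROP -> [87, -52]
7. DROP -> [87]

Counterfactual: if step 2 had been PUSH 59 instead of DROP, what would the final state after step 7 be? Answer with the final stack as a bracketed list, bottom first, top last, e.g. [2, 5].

[-25, 59, 87]

(re-executing from step 2 with the substitution; state before step 2: [-25])
2. PUSH 59 -> [-25, 59]
3. PUSH 87 -> [-25, 59, 87]
4. PUSH -52 -> [-25, 59, 87, -52]
5. DUP -> [-25, 59, 87, -52, -52]
6. DROP -> [-25, 59, 87, -52]
7. DROP -> [-25, 59, 87]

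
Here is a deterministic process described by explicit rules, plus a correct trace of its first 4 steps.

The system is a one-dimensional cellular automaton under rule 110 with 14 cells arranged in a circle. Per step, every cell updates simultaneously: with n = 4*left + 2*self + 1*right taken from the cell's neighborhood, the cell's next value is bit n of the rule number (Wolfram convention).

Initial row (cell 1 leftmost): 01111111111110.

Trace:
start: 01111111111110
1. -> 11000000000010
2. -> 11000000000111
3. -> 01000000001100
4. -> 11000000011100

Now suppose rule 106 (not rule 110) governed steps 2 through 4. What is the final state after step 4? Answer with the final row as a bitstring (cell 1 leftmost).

10000000010111

(re-executing steps 2..4 under rule 106; state before step 2: 11000000000010)
2. -> 11000000000101
3. -> 01000000001011
4. -> 10000000010111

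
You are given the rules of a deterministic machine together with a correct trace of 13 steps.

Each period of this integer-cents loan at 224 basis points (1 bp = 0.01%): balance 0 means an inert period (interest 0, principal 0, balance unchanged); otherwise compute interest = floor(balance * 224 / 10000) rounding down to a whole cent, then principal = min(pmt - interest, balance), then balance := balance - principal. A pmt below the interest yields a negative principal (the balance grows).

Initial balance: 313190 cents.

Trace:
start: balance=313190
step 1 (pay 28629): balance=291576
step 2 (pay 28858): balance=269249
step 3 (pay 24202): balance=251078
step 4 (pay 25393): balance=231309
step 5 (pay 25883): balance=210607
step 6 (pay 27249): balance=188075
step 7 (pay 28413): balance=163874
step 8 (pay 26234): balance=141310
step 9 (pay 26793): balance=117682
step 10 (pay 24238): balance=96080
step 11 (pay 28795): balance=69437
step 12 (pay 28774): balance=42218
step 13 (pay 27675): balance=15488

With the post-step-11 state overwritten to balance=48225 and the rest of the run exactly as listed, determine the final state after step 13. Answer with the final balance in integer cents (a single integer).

0

state after step 11 := balance=48225
step 12 (pay 28774): balance=20531
step 13 (pay 27675): balance=0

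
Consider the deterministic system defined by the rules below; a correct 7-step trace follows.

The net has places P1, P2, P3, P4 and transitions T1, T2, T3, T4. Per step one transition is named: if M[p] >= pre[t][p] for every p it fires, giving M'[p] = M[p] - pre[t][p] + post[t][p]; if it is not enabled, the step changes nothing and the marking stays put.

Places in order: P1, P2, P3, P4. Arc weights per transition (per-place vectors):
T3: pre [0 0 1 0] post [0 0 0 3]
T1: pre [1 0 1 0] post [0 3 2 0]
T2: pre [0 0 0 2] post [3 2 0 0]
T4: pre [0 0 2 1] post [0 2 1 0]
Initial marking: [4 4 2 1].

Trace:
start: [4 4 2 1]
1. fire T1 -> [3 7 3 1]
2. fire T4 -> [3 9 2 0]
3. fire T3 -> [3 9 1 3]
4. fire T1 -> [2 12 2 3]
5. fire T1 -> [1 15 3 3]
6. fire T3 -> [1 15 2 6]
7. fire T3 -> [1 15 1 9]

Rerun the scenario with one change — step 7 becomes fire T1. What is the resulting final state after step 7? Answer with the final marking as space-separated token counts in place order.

0 18 3 6

(re-executing from step 7 with the substitution; state before step 7: [1 15 2 6])
7. fire T1 -> [0 18 3 6]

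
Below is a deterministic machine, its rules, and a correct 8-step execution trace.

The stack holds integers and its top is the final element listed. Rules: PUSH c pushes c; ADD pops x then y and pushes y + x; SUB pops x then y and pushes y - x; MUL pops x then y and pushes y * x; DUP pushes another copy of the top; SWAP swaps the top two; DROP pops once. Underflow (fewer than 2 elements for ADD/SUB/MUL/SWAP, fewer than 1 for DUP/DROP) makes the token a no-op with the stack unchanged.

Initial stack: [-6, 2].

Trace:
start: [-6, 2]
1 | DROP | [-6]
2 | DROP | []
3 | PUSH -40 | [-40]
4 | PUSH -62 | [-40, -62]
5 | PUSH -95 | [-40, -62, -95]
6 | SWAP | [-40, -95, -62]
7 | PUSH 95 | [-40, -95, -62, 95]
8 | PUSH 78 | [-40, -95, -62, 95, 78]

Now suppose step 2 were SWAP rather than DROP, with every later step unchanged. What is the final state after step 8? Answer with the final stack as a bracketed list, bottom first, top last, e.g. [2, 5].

[-6, -40, -95, -62, 95, 78]

(re-executing from step 2 with the substitution; state before step 2: [-6])
2 | SWAP | [-6]
3 | PUSH -40 | [-6, -40]
4 | PUSH -62 | [-6, -40, -62]
5 | PUSH -95 | [-6, -40, -62, -95]
6 | SWAP | [-6, -40, -95, -62]
7 | PUSH 95 | [-6, -40, -95, -62, 95]
8 | PUSH 78 | [-6, -40, -95, -62, 95, 78]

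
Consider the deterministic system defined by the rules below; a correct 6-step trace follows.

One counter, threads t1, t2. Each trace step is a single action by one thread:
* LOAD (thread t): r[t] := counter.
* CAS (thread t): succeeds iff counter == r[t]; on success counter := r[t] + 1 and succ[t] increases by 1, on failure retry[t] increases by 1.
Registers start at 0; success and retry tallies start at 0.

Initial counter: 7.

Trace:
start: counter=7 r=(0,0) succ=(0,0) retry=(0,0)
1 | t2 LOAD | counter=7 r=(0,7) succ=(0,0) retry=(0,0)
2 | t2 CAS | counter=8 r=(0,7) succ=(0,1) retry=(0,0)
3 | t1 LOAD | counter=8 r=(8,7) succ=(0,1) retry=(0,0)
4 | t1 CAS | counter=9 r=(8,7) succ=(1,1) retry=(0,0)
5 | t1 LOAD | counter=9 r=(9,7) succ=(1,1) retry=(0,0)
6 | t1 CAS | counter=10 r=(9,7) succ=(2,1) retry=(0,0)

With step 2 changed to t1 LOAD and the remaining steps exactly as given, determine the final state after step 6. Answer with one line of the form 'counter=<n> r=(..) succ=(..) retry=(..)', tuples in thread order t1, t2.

(re-executing from step 2 with the substitution; state before step 2: counter=7 r=(0,7) succ=(0,0) retry=(0,0))
2 | t1 LOAD | counter=7 r=(7,7) succ=(0,0) retry=(0,0)
3 | t1 LOAD | counter=7 r=(7,7) succ=(0,0) retry=(0,0)
4 | t1 CAS | counter=8 r=(7,7) succ=(1,0) retry=(0,0)
5 | t1 LOAD | counter=8 r=(8,7) succ=(1,0) retry=(0,0)
6 | t1 CAS | counter=9 r=(8,7) succ=(2,0) retry=(0,0)

counter=9 r=(8,7) succ=(2,0) retry=(0,0)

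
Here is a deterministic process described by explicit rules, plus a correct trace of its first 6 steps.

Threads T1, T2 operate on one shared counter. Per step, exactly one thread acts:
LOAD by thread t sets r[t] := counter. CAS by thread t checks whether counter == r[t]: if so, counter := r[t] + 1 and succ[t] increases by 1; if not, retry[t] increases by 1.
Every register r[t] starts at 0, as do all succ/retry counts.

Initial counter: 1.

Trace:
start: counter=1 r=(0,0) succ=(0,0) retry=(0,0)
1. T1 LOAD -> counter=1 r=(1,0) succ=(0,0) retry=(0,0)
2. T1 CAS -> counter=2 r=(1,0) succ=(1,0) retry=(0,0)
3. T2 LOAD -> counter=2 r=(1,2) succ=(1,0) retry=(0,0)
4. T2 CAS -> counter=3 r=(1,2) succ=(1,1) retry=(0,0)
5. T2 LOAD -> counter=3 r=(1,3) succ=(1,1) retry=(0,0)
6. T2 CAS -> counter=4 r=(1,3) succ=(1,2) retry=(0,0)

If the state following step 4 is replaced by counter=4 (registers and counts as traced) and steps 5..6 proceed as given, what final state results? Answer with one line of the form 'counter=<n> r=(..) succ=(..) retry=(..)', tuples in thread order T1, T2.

counter=5 r=(1,4) succ=(1,2) retry=(0,0)

state after step 4 := counter=4 r=(1,2) succ=(1,1) retry=(0,0)
5. T2 LOAD -> counter=4 r=(1,4) succ=(1,1) retry=(0,0)
6. T2 CAS -> counter=5 r=(1,4) succ=(1,2) retry=(0,0)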